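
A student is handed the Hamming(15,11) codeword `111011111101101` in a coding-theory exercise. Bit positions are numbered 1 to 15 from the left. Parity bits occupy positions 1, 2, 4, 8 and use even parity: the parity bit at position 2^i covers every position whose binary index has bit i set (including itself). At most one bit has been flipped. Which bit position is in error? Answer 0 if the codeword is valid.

s1: b1⊕b3⊕b5⊕b7⊕b9⊕b11⊕b13⊕b15 = 1⊕1⊕1⊕1⊕1⊕0⊕1⊕1 = 1
s2: b2⊕b3⊕b6⊕b7⊕b10⊕b11⊕b14⊕b15 = 1⊕1⊕1⊕1⊕1⊕0⊕0⊕1 = 0
s4: b4⊕b5⊕b6⊕b7⊕b12⊕b13⊕b14⊕b15 = 0⊕1⊕1⊕1⊕1⊕1⊕0⊕1 = 0
s8: b8⊕b9⊕b10⊕b11⊕b12⊕b13⊕b14⊕b15 = 1⊕1⊕1⊕0⊕1⊕1⊕0⊕1 = 0
Syndrome (s8...s1) = 0001 → position 1.

1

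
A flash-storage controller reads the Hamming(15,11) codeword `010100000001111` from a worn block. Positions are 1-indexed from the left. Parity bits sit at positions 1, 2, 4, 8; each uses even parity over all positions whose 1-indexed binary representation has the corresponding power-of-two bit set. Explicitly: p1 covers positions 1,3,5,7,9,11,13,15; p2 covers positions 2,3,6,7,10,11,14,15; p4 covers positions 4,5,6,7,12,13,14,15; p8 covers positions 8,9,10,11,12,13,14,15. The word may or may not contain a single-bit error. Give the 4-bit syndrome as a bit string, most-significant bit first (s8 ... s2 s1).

0110

s1: b1⊕b3⊕b5⊕b7⊕b9⊕b11⊕b13⊕b15 = 0⊕0⊕0⊕0⊕0⊕0⊕1⊕1 = 0
s2: b2⊕b3⊕b6⊕b7⊕b10⊕b11⊕b14⊕b15 = 1⊕0⊕0⊕0⊕0⊕0⊕1⊕1 = 1
s4: b4⊕b5⊕b6⊕b7⊕b12⊕b13⊕b14⊕b15 = 1⊕0⊕0⊕0⊕1⊕1⊕1⊕1 = 1
s8: b8⊕b9⊕b10⊕b11⊕b12⊕b13⊕b14⊕b15 = 0⊕0⊕0⊕0⊕1⊕1⊕1⊕1 = 0
Syndrome (s8...s1) = 0110 → position 6.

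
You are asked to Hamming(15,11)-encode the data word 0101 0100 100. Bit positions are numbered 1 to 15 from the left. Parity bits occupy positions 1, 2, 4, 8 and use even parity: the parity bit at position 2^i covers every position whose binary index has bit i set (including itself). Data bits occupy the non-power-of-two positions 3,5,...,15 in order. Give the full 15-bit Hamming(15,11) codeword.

100110100100100

Place data bits at non-power-of-two positions: b3=0, b5=1, b6=0, b7=1, b9=0, b10=1, b11=0, b12=0, b13=1, b14=0, b15=0.
p1 = XOR of data positions {3,5,7,9,11,13,15} = 0⊕1⊕1⊕0⊕0⊕1⊕0 = 1
p2 = XOR of data positions {3,6,7,10,11,14,15} = 0⊕0⊕1⊕1⊕0⊕0⊕0 = 0
p4 = XOR of data positions {5,6,7,12,13,14,15} = 1⊕0⊕1⊕0⊕1⊕0⊕0 = 1
p8 = XOR of data positions {9,10,11,12,13,14,15} = 0⊕1⊕0⊕0⊕1⊕0⊕0 = 0
Codeword b1..b15 = 100110100100100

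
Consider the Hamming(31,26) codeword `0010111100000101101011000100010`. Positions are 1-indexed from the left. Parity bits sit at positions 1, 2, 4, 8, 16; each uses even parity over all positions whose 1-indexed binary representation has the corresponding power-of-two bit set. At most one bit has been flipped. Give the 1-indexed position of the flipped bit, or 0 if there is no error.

s1: b1⊕b3⊕b5⊕b7⊕b9⊕b11⊕b13⊕b15⊕b17⊕b19⊕b21⊕b23⊕b25⊕b27⊕b29⊕b31 = 0⊕1⊕1⊕1⊕0⊕0⊕0⊕0⊕1⊕1⊕1⊕0⊕0⊕0⊕0⊕0 = 0
s2: b2⊕b3⊕b6⊕b7⊕b10⊕b11⊕b14⊕b15⊕b18⊕b19⊕b22⊕b23⊕b26⊕b27⊕b30⊕b31 = 0⊕1⊕1⊕1⊕0⊕0⊕1⊕0⊕0⊕1⊕1⊕0⊕1⊕0⊕1⊕0 = 0
s4: b4⊕b5⊕b6⊕b7⊕b12⊕b13⊕b14⊕b15⊕b20⊕b21⊕b22⊕b23⊕b28⊕b29⊕b30⊕b31 = 0⊕1⊕1⊕1⊕0⊕0⊕1⊕0⊕0⊕1⊕1⊕0⊕0⊕0⊕1⊕0 = 1
s8: b8⊕b9⊕b10⊕b11⊕b12⊕b13⊕b14⊕b15⊕b24⊕b25⊕b26⊕b27⊕b28⊕b29⊕b30⊕b31 = 1⊕0⊕0⊕0⊕0⊕0⊕1⊕0⊕0⊕0⊕1⊕0⊕0⊕0⊕1⊕0 = 0
s16: b16⊕b17⊕b18⊕b19⊕b20⊕b21⊕b22⊕b23⊕b24⊕b25⊕b26⊕b27⊕b28⊕b29⊕b30⊕b31 = 1⊕1⊕0⊕1⊕0⊕1⊕1⊕0⊕0⊕0⊕1⊕0⊕0⊕0⊕1⊕0 = 1
Syndrome (s16...s1) = 10100 → position 20.

20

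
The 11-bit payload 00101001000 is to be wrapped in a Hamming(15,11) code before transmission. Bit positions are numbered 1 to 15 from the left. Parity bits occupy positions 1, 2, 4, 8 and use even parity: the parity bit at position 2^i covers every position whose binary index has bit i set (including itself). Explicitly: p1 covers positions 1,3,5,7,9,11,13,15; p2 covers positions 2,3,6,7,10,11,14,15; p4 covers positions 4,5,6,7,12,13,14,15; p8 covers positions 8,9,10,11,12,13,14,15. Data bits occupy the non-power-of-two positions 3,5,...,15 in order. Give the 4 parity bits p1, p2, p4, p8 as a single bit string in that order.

Place data bits at non-power-of-two positions: b3=0, b5=0, b6=1, b7=0, b9=1, b10=0, b11=0, b12=1, b13=0, b14=0, b15=0.
p1 = XOR of data positions {3,5,7,9,11,13,15} = 0⊕0⊕0⊕1⊕0⊕0⊕0 = 1
p2 = XOR of data positions {3,6,7,10,11,14,15} = 0⊕1⊕0⊕0⊕0⊕0⊕0 = 1
p4 = XOR of data positions {5,6,7,12,13,14,15} = 0⊕1⊕0⊕1⊕0⊕0⊕0 = 0
p8 = XOR of data positions {9,10,11,12,13,14,15} = 1⊕0⊕0⊕1⊕0⊕0⊕0 = 0
Parity bits p1,p2,p4,p8 = 1100

1100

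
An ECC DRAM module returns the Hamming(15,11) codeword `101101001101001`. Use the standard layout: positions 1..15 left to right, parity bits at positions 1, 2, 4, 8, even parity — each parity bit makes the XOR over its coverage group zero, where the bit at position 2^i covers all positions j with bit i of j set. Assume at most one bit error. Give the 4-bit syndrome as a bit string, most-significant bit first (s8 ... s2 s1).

0000

s1: b1⊕b3⊕b5⊕b7⊕b9⊕b11⊕b13⊕b15 = 1⊕1⊕0⊕0⊕1⊕0⊕0⊕1 = 0
s2: b2⊕b3⊕b6⊕b7⊕b10⊕b11⊕b14⊕b15 = 0⊕1⊕1⊕0⊕1⊕0⊕0⊕1 = 0
s4: b4⊕b5⊕b6⊕b7⊕b12⊕b13⊕b14⊕b15 = 1⊕0⊕1⊕0⊕1⊕0⊕0⊕1 = 0
s8: b8⊕b9⊕b10⊕b11⊕b12⊕b13⊕b14⊕b15 = 0⊕1⊕1⊕0⊕1⊕0⊕0⊕1 = 0
Syndrome (s8...s1) = 0000 → position 0 (no error).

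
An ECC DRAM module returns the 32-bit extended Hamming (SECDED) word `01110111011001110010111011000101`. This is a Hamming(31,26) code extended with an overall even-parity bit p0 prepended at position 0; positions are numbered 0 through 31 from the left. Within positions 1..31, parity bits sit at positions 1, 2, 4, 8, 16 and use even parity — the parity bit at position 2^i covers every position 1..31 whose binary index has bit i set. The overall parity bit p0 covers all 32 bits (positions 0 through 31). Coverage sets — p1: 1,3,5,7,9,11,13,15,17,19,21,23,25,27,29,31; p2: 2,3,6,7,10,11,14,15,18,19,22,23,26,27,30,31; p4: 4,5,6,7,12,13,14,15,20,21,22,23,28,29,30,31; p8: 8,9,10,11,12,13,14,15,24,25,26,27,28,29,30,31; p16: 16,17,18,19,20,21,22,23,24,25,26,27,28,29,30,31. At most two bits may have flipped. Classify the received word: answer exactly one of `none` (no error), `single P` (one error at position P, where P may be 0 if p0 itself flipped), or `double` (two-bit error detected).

s1: b1⊕b3⊕b5⊕b7⊕b9⊕b11⊕b13⊕b15⊕b17⊕b19⊕b21⊕b23⊕b25⊕b27⊕b29⊕b31 = 1⊕1⊕1⊕1⊕1⊕0⊕1⊕1⊕0⊕0⊕1⊕0⊕1⊕0⊕1⊕1 = 1
s2: b2⊕b3⊕b6⊕b7⊕b10⊕b11⊕b14⊕b15⊕b18⊕b19⊕b22⊕b23⊕b26⊕b27⊕b30⊕b31 = 1⊕1⊕1⊕1⊕1⊕0⊕1⊕1⊕1⊕0⊕1⊕0⊕0⊕0⊕0⊕1 = 0
s4: b4⊕b5⊕b6⊕b7⊕b12⊕b13⊕b14⊕b15⊕b20⊕b21⊕b22⊕b23⊕b28⊕b29⊕b30⊕b31 = 0⊕1⊕1⊕1⊕0⊕1⊕1⊕1⊕1⊕1⊕1⊕0⊕0⊕1⊕0⊕1 = 1
s8: b8⊕b9⊕b10⊕b11⊕b12⊕b13⊕b14⊕b15⊕b24⊕b25⊕b26⊕b27⊕b28⊕b29⊕b30⊕b31 = 0⊕1⊕1⊕0⊕0⊕1⊕1⊕1⊕1⊕1⊕0⊕0⊕0⊕1⊕0⊕1 = 1
s16: b16⊕b17⊕b18⊕b19⊕b20⊕b21⊕b22⊕b23⊕b24⊕b25⊕b26⊕b27⊕b28⊕b29⊕b30⊕b31 = 0⊕0⊕1⊕0⊕1⊕1⊕1⊕0⊕1⊕1⊕0⊕0⊕0⊕1⊕0⊕1 = 0
Syndrome (s16...s1) = 01101 → position 13.
Overall parity (XOR of all 32 bits, including p0): 0⊕1⊕1⊕1⊕0⊕1⊕1⊕1⊕0⊕1⊕1⊕0⊕0⊕1⊕1⊕1⊕0⊕0⊕1⊕0⊕1⊕1⊕1⊕0⊕1⊕1⊕0⊕0⊕0⊕1⊕0⊕1 = 1
Overall=1, syndrome position=13 → single-bit error at position 13.

single 13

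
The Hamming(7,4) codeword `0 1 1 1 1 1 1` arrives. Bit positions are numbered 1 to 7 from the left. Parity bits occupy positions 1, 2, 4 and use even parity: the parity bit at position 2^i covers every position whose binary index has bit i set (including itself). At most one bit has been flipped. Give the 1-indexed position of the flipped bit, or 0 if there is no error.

s1: b1⊕b3⊕b5⊕b7 = 0⊕1⊕1⊕1 = 1
s2: b2⊕b3⊕b6⊕b7 = 1⊕1⊕1⊕1 = 0
s4: b4⊕b5⊕b6⊕b7 = 1⊕1⊕1⊕1 = 0
Syndrome (s4...s1) = 001 → position 1.

1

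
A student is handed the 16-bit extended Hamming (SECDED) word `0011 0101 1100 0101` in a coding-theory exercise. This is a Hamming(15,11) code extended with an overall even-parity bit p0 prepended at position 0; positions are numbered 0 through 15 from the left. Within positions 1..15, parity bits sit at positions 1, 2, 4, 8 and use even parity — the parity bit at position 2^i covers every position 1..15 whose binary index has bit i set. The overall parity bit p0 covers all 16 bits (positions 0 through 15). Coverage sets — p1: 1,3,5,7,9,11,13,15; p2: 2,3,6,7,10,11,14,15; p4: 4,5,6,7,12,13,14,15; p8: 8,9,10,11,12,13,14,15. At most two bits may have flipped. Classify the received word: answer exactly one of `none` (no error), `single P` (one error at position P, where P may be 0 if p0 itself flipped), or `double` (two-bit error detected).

s1: b1⊕b3⊕b5⊕b7⊕b9⊕b11⊕b13⊕b15 = 0⊕1⊕1⊕1⊕1⊕0⊕1⊕1 = 0
s2: b2⊕b3⊕b6⊕b7⊕b10⊕b11⊕b14⊕b15 = 1⊕1⊕0⊕1⊕0⊕0⊕0⊕1 = 0
s4: b4⊕b5⊕b6⊕b7⊕b12⊕b13⊕b14⊕b15 = 0⊕1⊕0⊕1⊕0⊕1⊕0⊕1 = 0
s8: b8⊕b9⊕b10⊕b11⊕b12⊕b13⊕b14⊕b15 = 1⊕1⊕0⊕0⊕0⊕1⊕0⊕1 = 0
Syndrome (s8...s1) = 0000 → position 0 (no error).
Overall parity (XOR of all 16 bits, including p0): 0⊕0⊕1⊕1⊕0⊕1⊕0⊕1⊕1⊕1⊕0⊕0⊕0⊕1⊕0⊕1 = 0
Overall=0, syndrome position=0 → no error.

none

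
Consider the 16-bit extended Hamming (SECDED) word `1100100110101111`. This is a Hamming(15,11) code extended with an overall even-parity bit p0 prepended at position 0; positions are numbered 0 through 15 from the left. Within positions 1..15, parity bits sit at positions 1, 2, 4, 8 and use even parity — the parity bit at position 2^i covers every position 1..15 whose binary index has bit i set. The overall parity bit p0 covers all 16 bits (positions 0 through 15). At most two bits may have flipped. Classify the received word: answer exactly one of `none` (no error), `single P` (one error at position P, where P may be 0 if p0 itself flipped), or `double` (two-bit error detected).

none

s1: b1⊕b3⊕b5⊕b7⊕b9⊕b11⊕b13⊕b15 = 1⊕0⊕0⊕1⊕0⊕0⊕1⊕1 = 0
s2: b2⊕b3⊕b6⊕b7⊕b10⊕b11⊕b14⊕b15 = 0⊕0⊕0⊕1⊕1⊕0⊕1⊕1 = 0
s4: b4⊕b5⊕b6⊕b7⊕b12⊕b13⊕b14⊕b15 = 1⊕0⊕0⊕1⊕1⊕1⊕1⊕1 = 0
s8: b8⊕b9⊕b10⊕b11⊕b12⊕b13⊕b14⊕b15 = 1⊕0⊕1⊕0⊕1⊕1⊕1⊕1 = 0
Syndrome (s8...s1) = 0000 → position 0 (no error).
Overall parity (XOR of all 16 bits, including p0): 1⊕1⊕0⊕0⊕1⊕0⊕0⊕1⊕1⊕0⊕1⊕0⊕1⊕1⊕1⊕1 = 0
Overall=0, syndrome position=0 → no error.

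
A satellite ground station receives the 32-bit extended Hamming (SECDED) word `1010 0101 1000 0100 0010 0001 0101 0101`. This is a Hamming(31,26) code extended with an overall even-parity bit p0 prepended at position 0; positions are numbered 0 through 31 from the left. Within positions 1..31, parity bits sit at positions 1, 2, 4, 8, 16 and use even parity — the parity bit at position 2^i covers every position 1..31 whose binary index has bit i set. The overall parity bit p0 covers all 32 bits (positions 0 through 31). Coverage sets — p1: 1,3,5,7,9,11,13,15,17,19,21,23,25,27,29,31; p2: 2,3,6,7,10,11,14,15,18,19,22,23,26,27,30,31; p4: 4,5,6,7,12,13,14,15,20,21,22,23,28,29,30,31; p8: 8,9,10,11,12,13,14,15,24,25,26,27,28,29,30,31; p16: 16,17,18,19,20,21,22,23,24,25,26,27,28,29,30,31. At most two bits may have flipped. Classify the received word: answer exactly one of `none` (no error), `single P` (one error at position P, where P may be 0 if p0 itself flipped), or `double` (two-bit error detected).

none

s1: b1⊕b3⊕b5⊕b7⊕b9⊕b11⊕b13⊕b15⊕b17⊕b19⊕b21⊕b23⊕b25⊕b27⊕b29⊕b31 = 0⊕0⊕1⊕1⊕0⊕0⊕1⊕0⊕0⊕0⊕0⊕1⊕1⊕1⊕1⊕1 = 0
s2: b2⊕b3⊕b6⊕b7⊕b10⊕b11⊕b14⊕b15⊕b18⊕b19⊕b22⊕b23⊕b26⊕b27⊕b30⊕b31 = 1⊕0⊕0⊕1⊕0⊕0⊕0⊕0⊕1⊕0⊕0⊕1⊕0⊕1⊕0⊕1 = 0
s4: b4⊕b5⊕b6⊕b7⊕b12⊕b13⊕b14⊕b15⊕b20⊕b21⊕b22⊕b23⊕b28⊕b29⊕b30⊕b31 = 0⊕1⊕0⊕1⊕0⊕1⊕0⊕0⊕0⊕0⊕0⊕1⊕0⊕1⊕0⊕1 = 0
s8: b8⊕b9⊕b10⊕b11⊕b12⊕b13⊕b14⊕b15⊕b24⊕b25⊕b26⊕b27⊕b28⊕b29⊕b30⊕b31 = 1⊕0⊕0⊕0⊕0⊕1⊕0⊕0⊕0⊕1⊕0⊕1⊕0⊕1⊕0⊕1 = 0
s16: b16⊕b17⊕b18⊕b19⊕b20⊕b21⊕b22⊕b23⊕b24⊕b25⊕b26⊕b27⊕b28⊕b29⊕b30⊕b31 = 0⊕0⊕1⊕0⊕0⊕0⊕0⊕1⊕0⊕1⊕0⊕1⊕0⊕1⊕0⊕1 = 0
Syndrome (s16...s1) = 00000 → position 0 (no error).
Overall parity (XOR of all 32 bits, including p0): 1⊕0⊕1⊕0⊕0⊕1⊕0⊕1⊕1⊕0⊕0⊕0⊕0⊕1⊕0⊕0⊕0⊕0⊕1⊕0⊕0⊕0⊕0⊕1⊕0⊕1⊕0⊕1⊕0⊕1⊕0⊕1 = 0
Overall=0, syndrome position=0 → no error.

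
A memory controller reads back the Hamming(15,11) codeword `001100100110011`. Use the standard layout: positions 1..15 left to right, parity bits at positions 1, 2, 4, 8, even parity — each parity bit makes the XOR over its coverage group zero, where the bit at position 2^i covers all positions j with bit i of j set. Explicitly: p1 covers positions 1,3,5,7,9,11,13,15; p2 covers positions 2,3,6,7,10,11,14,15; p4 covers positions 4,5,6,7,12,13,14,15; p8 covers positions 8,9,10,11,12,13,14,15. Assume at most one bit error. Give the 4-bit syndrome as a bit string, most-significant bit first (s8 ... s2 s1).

0000

s1: b1⊕b3⊕b5⊕b7⊕b9⊕b11⊕b13⊕b15 = 0⊕1⊕0⊕1⊕0⊕1⊕0⊕1 = 0
s2: b2⊕b3⊕b6⊕b7⊕b10⊕b11⊕b14⊕b15 = 0⊕1⊕0⊕1⊕1⊕1⊕1⊕1 = 0
s4: b4⊕b5⊕b6⊕b7⊕b12⊕b13⊕b14⊕b15 = 1⊕0⊕0⊕1⊕0⊕0⊕1⊕1 = 0
s8: b8⊕b9⊕b10⊕b11⊕b12⊕b13⊕b14⊕b15 = 0⊕0⊕1⊕1⊕0⊕0⊕1⊕1 = 0
Syndrome (s8...s1) = 0000 → position 0 (no error).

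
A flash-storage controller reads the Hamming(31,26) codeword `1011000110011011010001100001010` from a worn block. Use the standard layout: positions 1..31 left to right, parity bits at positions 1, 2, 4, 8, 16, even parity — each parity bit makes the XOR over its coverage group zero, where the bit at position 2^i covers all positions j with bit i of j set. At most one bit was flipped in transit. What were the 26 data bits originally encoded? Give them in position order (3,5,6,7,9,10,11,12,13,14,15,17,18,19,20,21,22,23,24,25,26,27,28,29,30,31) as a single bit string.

s1: b1⊕b3⊕b5⊕b7⊕b9⊕b11⊕b13⊕b15⊕b17⊕b19⊕b21⊕b23⊕b25⊕b27⊕b29⊕b31 = 1⊕1⊕0⊕0⊕1⊕0⊕1⊕1⊕0⊕0⊕0⊕1⊕0⊕0⊕0⊕0 = 0
s2: b2⊕b3⊕b6⊕b7⊕b10⊕b11⊕b14⊕b15⊕b18⊕b19⊕b22⊕b23⊕b26⊕b27⊕b30⊕b31 = 0⊕1⊕0⊕0⊕0⊕0⊕0⊕1⊕1⊕0⊕1⊕1⊕0⊕0⊕1⊕0 = 0
s4: b4⊕b5⊕b6⊕b7⊕b12⊕b13⊕b14⊕b15⊕b20⊕b21⊕b22⊕b23⊕b28⊕b29⊕b30⊕b31 = 1⊕0⊕0⊕0⊕1⊕1⊕0⊕1⊕0⊕0⊕1⊕1⊕1⊕0⊕1⊕0 = 0
s8: b8⊕b9⊕b10⊕b11⊕b12⊕b13⊕b14⊕b15⊕b24⊕b25⊕b26⊕b27⊕b28⊕b29⊕b30⊕b31 = 1⊕1⊕0⊕0⊕1⊕1⊕0⊕1⊕0⊕0⊕0⊕0⊕1⊕0⊕1⊕0 = 1
s16: b16⊕b17⊕b18⊕b19⊕b20⊕b21⊕b22⊕b23⊕b24⊕b25⊕b26⊕b27⊕b28⊕b29⊕b30⊕b31 = 1⊕0⊕1⊕0⊕0⊕0⊕1⊕1⊕0⊕0⊕0⊕0⊕1⊕0⊕1⊕0 = 0
Syndrome (s16...s1) = 01000 → position 8.
Flip bit 8: corrected codeword = 1011000010011011010001100001010
Data bits at positions 3,5,6,7,9,10,11,12,13,14,15,17,18,19,20,21,22,23,24,25,26,27,28,29,30,31: 10001001101010001100001010

10001001101010001100001010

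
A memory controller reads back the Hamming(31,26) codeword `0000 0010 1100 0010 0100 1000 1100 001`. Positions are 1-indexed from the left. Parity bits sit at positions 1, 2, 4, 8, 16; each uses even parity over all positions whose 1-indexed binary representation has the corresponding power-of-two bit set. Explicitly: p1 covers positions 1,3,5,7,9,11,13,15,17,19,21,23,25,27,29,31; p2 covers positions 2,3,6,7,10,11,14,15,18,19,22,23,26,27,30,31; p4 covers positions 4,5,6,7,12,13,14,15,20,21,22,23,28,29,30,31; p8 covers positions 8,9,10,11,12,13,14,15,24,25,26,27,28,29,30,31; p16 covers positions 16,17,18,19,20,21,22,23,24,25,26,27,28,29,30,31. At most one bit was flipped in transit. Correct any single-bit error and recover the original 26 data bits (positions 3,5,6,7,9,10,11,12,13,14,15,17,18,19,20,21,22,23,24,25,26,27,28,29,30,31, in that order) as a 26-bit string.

00011100001010010001100001

s1: b1⊕b3⊕b5⊕b7⊕b9⊕b11⊕b13⊕b15⊕b17⊕b19⊕b21⊕b23⊕b25⊕b27⊕b29⊕b31 = 0⊕0⊕0⊕1⊕1⊕0⊕0⊕1⊕0⊕0⊕1⊕0⊕1⊕0⊕0⊕1 = 0
s2: b2⊕b3⊕b6⊕b7⊕b10⊕b11⊕b14⊕b15⊕b18⊕b19⊕b22⊕b23⊕b26⊕b27⊕b30⊕b31 = 0⊕0⊕0⊕1⊕1⊕0⊕0⊕1⊕1⊕0⊕0⊕0⊕1⊕0⊕0⊕1 = 0
s4: b4⊕b5⊕b6⊕b7⊕b12⊕b13⊕b14⊕b15⊕b20⊕b21⊕b22⊕b23⊕b28⊕b29⊕b30⊕b31 = 0⊕0⊕0⊕1⊕0⊕0⊕0⊕1⊕0⊕1⊕0⊕0⊕0⊕0⊕0⊕1 = 0
s8: b8⊕b9⊕b10⊕b11⊕b12⊕b13⊕b14⊕b15⊕b24⊕b25⊕b26⊕b27⊕b28⊕b29⊕b30⊕b31 = 0⊕1⊕1⊕0⊕0⊕0⊕0⊕1⊕0⊕1⊕1⊕0⊕0⊕0⊕0⊕1 = 0
s16: b16⊕b17⊕b18⊕b19⊕b20⊕b21⊕b22⊕b23⊕b24⊕b25⊕b26⊕b27⊕b28⊕b29⊕b30⊕b31 = 0⊕0⊕1⊕0⊕0⊕1⊕0⊕0⊕0⊕1⊕1⊕0⊕0⊕0⊕0⊕1 = 1
Syndrome (s16...s1) = 10000 → position 16.
Flip bit 16: corrected codeword = 0000001011000011010010001100001
Data bits at positions 3,5,6,7,9,10,11,12,13,14,15,17,18,19,20,21,22,23,24,25,26,27,28,29,30,31: 00011100001010010001100001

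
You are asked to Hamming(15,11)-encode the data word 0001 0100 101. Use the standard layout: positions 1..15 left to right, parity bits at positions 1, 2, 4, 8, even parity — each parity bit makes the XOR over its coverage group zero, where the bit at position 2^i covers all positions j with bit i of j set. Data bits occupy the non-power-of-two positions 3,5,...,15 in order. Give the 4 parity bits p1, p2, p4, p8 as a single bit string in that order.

1111

Place data bits at non-power-of-two positions: b3=0, b5=0, b6=0, b7=1, b9=0, b10=1, b11=0, b12=0, b13=1, b14=0, b15=1.
p1 = XOR of data positions {3,5,7,9,11,13,15} = 0⊕0⊕1⊕0⊕0⊕1⊕1 = 1
p2 = XOR of data positions {3,6,7,10,11,14,15} = 0⊕0⊕1⊕1⊕0⊕0⊕1 = 1
p4 = XOR of data positions {5,6,7,12,13,14,15} = 0⊕0⊕1⊕0⊕1⊕0⊕1 = 1
p8 = XOR of data positions {9,10,11,12,13,14,15} = 0⊕1⊕0⊕0⊕1⊕0⊕1 = 1
Parity bits p1,p2,p4,p8 = 1111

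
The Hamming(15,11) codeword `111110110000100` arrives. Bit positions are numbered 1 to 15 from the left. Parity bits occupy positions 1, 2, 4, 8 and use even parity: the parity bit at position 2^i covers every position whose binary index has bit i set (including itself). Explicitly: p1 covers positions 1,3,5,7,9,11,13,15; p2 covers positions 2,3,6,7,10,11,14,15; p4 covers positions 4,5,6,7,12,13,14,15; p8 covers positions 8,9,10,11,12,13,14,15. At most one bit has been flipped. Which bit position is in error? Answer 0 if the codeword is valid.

s1: b1⊕b3⊕b5⊕b7⊕b9⊕b11⊕b13⊕b15 = 1⊕1⊕1⊕1⊕0⊕0⊕1⊕0 = 1
s2: b2⊕b3⊕b6⊕b7⊕b10⊕b11⊕b14⊕b15 = 1⊕1⊕0⊕1⊕0⊕0⊕0⊕0 = 1
s4: b4⊕b5⊕b6⊕b7⊕b12⊕b13⊕b14⊕b15 = 1⊕1⊕0⊕1⊕0⊕1⊕0⊕0 = 0
s8: b8⊕b9⊕b10⊕b11⊕b12⊕b13⊕b14⊕b15 = 1⊕0⊕0⊕0⊕0⊕1⊕0⊕0 = 0
Syndrome (s8...s1) = 0011 → position 3.

3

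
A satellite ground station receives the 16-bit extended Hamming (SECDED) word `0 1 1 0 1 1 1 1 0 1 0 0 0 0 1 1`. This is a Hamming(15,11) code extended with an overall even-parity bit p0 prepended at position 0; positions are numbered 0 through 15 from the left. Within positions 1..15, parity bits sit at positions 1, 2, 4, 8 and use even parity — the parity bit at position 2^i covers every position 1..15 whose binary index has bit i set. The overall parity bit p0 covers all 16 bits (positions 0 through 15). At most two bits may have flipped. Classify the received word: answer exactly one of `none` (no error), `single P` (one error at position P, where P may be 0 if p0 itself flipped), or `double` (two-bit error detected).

single 11

s1: b1⊕b3⊕b5⊕b7⊕b9⊕b11⊕b13⊕b15 = 1⊕0⊕1⊕1⊕1⊕0⊕0⊕1 = 1
s2: b2⊕b3⊕b6⊕b7⊕b10⊕b11⊕b14⊕b15 = 1⊕0⊕1⊕1⊕0⊕0⊕1⊕1 = 1
s4: b4⊕b5⊕b6⊕b7⊕b12⊕b13⊕b14⊕b15 = 1⊕1⊕1⊕1⊕0⊕0⊕1⊕1 = 0
s8: b8⊕b9⊕b10⊕b11⊕b12⊕b13⊕b14⊕b15 = 0⊕1⊕0⊕0⊕0⊕0⊕1⊕1 = 1
Syndrome (s8...s1) = 1011 → position 11.
Overall parity (XOR of all 16 bits, including p0): 0⊕1⊕1⊕0⊕1⊕1⊕1⊕1⊕0⊕1⊕0⊕0⊕0⊕0⊕1⊕1 = 1
Overall=1, syndrome position=11 → single-bit error at position 11.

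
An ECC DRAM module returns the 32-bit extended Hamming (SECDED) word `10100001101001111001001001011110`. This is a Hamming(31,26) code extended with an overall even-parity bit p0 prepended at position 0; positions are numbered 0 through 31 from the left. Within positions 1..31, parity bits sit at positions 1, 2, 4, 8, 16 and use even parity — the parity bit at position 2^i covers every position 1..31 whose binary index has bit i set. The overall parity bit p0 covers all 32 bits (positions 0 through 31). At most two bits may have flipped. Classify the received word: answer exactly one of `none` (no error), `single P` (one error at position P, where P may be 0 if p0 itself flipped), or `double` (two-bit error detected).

double

s1: b1⊕b3⊕b5⊕b7⊕b9⊕b11⊕b13⊕b15⊕b17⊕b19⊕b21⊕b23⊕b25⊕b27⊕b29⊕b31 = 0⊕0⊕0⊕1⊕0⊕0⊕1⊕1⊕0⊕1⊕0⊕0⊕1⊕1⊕1⊕0 = 1
s2: b2⊕b3⊕b6⊕b7⊕b10⊕b11⊕b14⊕b15⊕b18⊕b19⊕b22⊕b23⊕b26⊕b27⊕b30⊕b31 = 1⊕0⊕0⊕1⊕1⊕0⊕1⊕1⊕0⊕1⊕1⊕0⊕0⊕1⊕1⊕0 = 1
s4: b4⊕b5⊕b6⊕b7⊕b12⊕b13⊕b14⊕b15⊕b20⊕b21⊕b22⊕b23⊕b28⊕b29⊕b30⊕b31 = 0⊕0⊕0⊕1⊕0⊕1⊕1⊕1⊕0⊕0⊕1⊕0⊕1⊕1⊕1⊕0 = 0
s8: b8⊕b9⊕b10⊕b11⊕b12⊕b13⊕b14⊕b15⊕b24⊕b25⊕b26⊕b27⊕b28⊕b29⊕b30⊕b31 = 1⊕0⊕1⊕0⊕0⊕1⊕1⊕1⊕0⊕1⊕0⊕1⊕1⊕1⊕1⊕0 = 0
s16: b16⊕b17⊕b18⊕b19⊕b20⊕b21⊕b22⊕b23⊕b24⊕b25⊕b26⊕b27⊕b28⊕b29⊕b30⊕b31 = 1⊕0⊕0⊕1⊕0⊕0⊕1⊕0⊕0⊕1⊕0⊕1⊕1⊕1⊕1⊕0 = 0
Syndrome (s16...s1) = 00011 → position 3.
Overall parity (XOR of all 32 bits, including p0): 1⊕0⊕1⊕0⊕0⊕0⊕0⊕1⊕1⊕0⊕1⊕0⊕0⊕1⊕1⊕1⊕1⊕0⊕0⊕1⊕0⊕0⊕1⊕0⊕0⊕1⊕0⊕1⊕1⊕1⊕1⊕0 = 0
Overall=0, syndrome position=3 → double-bit error detected (uncorrectable).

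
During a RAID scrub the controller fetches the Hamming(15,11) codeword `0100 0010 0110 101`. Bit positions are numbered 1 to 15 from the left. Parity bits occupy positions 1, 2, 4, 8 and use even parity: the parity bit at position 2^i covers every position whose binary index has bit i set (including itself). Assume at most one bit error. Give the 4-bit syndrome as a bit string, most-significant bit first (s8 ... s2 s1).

0110

s1: b1⊕b3⊕b5⊕b7⊕b9⊕b11⊕b13⊕b15 = 0⊕0⊕0⊕1⊕0⊕1⊕1⊕1 = 0
s2: b2⊕b3⊕b6⊕b7⊕b10⊕b11⊕b14⊕b15 = 1⊕0⊕0⊕1⊕1⊕1⊕0⊕1 = 1
s4: b4⊕b5⊕b6⊕b7⊕b12⊕b13⊕b14⊕b15 = 0⊕0⊕0⊕1⊕0⊕1⊕0⊕1 = 1
s8: b8⊕b9⊕b10⊕b11⊕b12⊕b13⊕b14⊕b15 = 0⊕0⊕1⊕1⊕0⊕1⊕0⊕1 = 0
Syndrome (s8...s1) = 0110 → position 6.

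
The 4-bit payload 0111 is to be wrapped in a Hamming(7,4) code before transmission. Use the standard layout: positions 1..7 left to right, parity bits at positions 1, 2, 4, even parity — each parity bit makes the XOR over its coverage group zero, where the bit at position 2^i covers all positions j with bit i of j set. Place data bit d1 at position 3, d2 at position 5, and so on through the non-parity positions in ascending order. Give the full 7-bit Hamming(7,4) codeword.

Place data bits at non-power-of-two positions: b3=0, b5=1, b6=1, b7=1.
p1 = XOR of data positions {3,5,7} = 0⊕1⊕1 = 0
p2 = XOR of data positions {3,6,7} = 0⊕1⊕1 = 0
p4 = XOR of data positions {5,6,7} = 1⊕1⊕1 = 1
Codeword b1..b7 = 0001111

0001111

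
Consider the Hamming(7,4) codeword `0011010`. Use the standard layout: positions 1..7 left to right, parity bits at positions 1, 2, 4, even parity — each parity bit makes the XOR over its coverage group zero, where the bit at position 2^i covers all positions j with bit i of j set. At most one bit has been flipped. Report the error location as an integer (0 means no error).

1

s1: b1⊕b3⊕b5⊕b7 = 0⊕1⊕0⊕0 = 1
s2: b2⊕b3⊕b6⊕b7 = 0⊕1⊕1⊕0 = 0
s4: b4⊕b5⊕b6⊕b7 = 1⊕0⊕1⊕0 = 0
Syndrome (s4...s1) = 001 → position 1.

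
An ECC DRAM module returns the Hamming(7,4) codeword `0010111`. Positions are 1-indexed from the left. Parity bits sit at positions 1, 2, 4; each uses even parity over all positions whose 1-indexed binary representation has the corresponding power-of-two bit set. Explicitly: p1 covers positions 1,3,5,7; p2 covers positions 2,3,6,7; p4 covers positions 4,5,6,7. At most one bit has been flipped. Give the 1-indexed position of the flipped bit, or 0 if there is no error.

s1: b1⊕b3⊕b5⊕b7 = 0⊕1⊕1⊕1 = 1
s2: b2⊕b3⊕b6⊕b7 = 0⊕1⊕1⊕1 = 1
s4: b4⊕b5⊕b6⊕b7 = 0⊕1⊕1⊕1 = 1
Syndrome (s4...s1) = 111 → position 7.

7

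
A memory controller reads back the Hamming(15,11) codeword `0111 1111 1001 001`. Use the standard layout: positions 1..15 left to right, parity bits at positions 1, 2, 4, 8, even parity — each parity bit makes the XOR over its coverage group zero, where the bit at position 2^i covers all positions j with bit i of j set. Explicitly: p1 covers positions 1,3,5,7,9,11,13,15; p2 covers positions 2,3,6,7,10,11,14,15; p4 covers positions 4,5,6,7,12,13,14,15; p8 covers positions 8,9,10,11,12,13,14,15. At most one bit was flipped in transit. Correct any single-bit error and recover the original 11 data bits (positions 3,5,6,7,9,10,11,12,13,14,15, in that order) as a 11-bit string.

s1: b1⊕b3⊕b5⊕b7⊕b9⊕b11⊕b13⊕b15 = 0⊕1⊕1⊕1⊕1⊕0⊕0⊕1 = 1
s2: b2⊕b3⊕b6⊕b7⊕b10⊕b11⊕b14⊕b15 = 1⊕1⊕1⊕1⊕0⊕0⊕0⊕1 = 1
s4: b4⊕b5⊕b6⊕b7⊕b12⊕b13⊕b14⊕b15 = 1⊕1⊕1⊕1⊕1⊕0⊕0⊕1 = 0
s8: b8⊕b9⊕b10⊕b11⊕b12⊕b13⊕b14⊕b15 = 1⊕1⊕0⊕0⊕1⊕0⊕0⊕1 = 0
Syndrome (s8...s1) = 0011 → position 3.
Flip bit 3: corrected codeword = 010111111001001
Data bits at positions 3,5,6,7,9,10,11,12,13,14,15: 01111001001

01111001001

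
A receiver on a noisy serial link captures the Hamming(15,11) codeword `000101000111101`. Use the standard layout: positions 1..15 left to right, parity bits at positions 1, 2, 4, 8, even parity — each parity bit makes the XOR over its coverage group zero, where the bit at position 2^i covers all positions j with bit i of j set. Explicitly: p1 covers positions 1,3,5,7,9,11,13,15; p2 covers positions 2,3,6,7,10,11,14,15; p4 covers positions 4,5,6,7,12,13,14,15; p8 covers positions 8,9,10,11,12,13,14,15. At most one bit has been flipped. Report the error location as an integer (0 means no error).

13

s1: b1⊕b3⊕b5⊕b7⊕b9⊕b11⊕b13⊕b15 = 0⊕0⊕0⊕0⊕0⊕1⊕1⊕1 = 1
s2: b2⊕b3⊕b6⊕b7⊕b10⊕b11⊕b14⊕b15 = 0⊕0⊕1⊕0⊕1⊕1⊕0⊕1 = 0
s4: b4⊕b5⊕b6⊕b7⊕b12⊕b13⊕b14⊕b15 = 1⊕0⊕1⊕0⊕1⊕1⊕0⊕1 = 1
s8: b8⊕b9⊕b10⊕b11⊕b12⊕b13⊕b14⊕b15 = 0⊕0⊕1⊕1⊕1⊕1⊕0⊕1 = 1
Syndrome (s8...s1) = 1101 → position 13.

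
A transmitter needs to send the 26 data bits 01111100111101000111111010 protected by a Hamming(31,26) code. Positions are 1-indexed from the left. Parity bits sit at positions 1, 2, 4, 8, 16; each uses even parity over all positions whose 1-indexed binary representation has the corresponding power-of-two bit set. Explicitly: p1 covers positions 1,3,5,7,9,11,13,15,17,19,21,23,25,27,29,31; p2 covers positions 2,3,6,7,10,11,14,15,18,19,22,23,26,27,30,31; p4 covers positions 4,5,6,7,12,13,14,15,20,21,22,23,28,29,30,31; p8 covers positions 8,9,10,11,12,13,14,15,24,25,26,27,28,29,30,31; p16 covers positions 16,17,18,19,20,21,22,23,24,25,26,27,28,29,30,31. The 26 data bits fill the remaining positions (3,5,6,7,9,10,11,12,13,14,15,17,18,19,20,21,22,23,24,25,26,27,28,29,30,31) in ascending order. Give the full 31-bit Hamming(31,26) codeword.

Place data bits at non-power-of-two positions: b3=0, b5=1, b6=1, b7=1, b9=1, b10=1, b11=0, b12=0, b13=1, b14=1, b15=1, b17=1, b18=0, b19=1, b20=0, b21=0, b22=0, b23=1, b24=1, b25=1, b26=1, b27=1, b28=1, b29=0, b30=1, b31=0.
p1 = XOR of data positions {3,5,7,9,11,13,15,17,19,21,23,25,27,29,31} = 0⊕1⊕1⊕1⊕0⊕1⊕1⊕1⊕1⊕0⊕1⊕1⊕1⊕0⊕0 = 0
p2 = XOR of data positions {3,6,7,10,11,14,15,18,19,22,23,26,27,30,31} = 0⊕1⊕1⊕1⊕0⊕1⊕1⊕0⊕1⊕0⊕1⊕1⊕1⊕1⊕0 = 0
p4 = XOR of data positions {5,6,7,12,13,14,15,20,21,22,23,28,29,30,31} = 1⊕1⊕1⊕0⊕1⊕1⊕1⊕0⊕0⊕0⊕1⊕1⊕0⊕1⊕0 = 1
p8 = XOR of data positions {9,10,11,12,13,14,15,24,25,26,27,28,29,30,31} = 1⊕1⊕0⊕0⊕1⊕1⊕1⊕1⊕1⊕1⊕1⊕1⊕0⊕1⊕0 = 1
p16 = XOR of data positions {17,18,19,20,21,22,23,24,25,26,27,28,29,30,31} = 1⊕0⊕1⊕0⊕0⊕0⊕1⊕1⊕1⊕1⊕1⊕1⊕0⊕1⊕0 = 1
Codeword b1..b31 = 0001111111001111101000111111010

0001111111001111101000111111010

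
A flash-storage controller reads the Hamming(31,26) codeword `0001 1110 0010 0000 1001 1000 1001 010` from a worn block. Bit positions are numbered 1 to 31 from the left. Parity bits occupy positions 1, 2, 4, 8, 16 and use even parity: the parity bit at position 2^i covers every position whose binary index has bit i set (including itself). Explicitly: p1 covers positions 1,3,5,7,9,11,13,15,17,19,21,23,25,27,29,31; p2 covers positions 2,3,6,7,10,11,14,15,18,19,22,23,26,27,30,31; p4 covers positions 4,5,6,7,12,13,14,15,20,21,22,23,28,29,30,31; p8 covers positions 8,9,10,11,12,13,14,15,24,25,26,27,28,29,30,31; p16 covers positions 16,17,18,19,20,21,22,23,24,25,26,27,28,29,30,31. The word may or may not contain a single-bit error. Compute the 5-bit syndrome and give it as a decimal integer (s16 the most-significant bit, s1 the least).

0

s1: b1⊕b3⊕b5⊕b7⊕b9⊕b11⊕b13⊕b15⊕b17⊕b19⊕b21⊕b23⊕b25⊕b27⊕b29⊕b31 = 0⊕0⊕1⊕1⊕0⊕1⊕0⊕0⊕1⊕0⊕1⊕0⊕1⊕0⊕0⊕0 = 0
s2: b2⊕b3⊕b6⊕b7⊕b10⊕b11⊕b14⊕b15⊕b18⊕b19⊕b22⊕b23⊕b26⊕b27⊕b30⊕b31 = 0⊕0⊕1⊕1⊕0⊕1⊕0⊕0⊕0⊕0⊕0⊕0⊕0⊕0⊕1⊕0 = 0
s4: b4⊕b5⊕b6⊕b7⊕b12⊕b13⊕b14⊕b15⊕b20⊕b21⊕b22⊕b23⊕b28⊕b29⊕b30⊕b31 = 1⊕1⊕1⊕1⊕0⊕0⊕0⊕0⊕1⊕1⊕0⊕0⊕1⊕0⊕1⊕0 = 0
s8: b8⊕b9⊕b10⊕b11⊕b12⊕b13⊕b14⊕b15⊕b24⊕b25⊕b26⊕b27⊕b28⊕b29⊕b30⊕b31 = 0⊕0⊕0⊕1⊕0⊕0⊕0⊕0⊕0⊕1⊕0⊕0⊕1⊕0⊕1⊕0 = 0
s16: b16⊕b17⊕b18⊕b19⊕b20⊕b21⊕b22⊕b23⊕b24⊕b25⊕b26⊕b27⊕b28⊕b29⊕b30⊕b31 = 0⊕1⊕0⊕0⊕1⊕1⊕0⊕0⊕0⊕1⊕0⊕0⊕1⊕0⊕1⊕0 = 0
Syndrome (s16...s1) = 00000 → position 0 (no error).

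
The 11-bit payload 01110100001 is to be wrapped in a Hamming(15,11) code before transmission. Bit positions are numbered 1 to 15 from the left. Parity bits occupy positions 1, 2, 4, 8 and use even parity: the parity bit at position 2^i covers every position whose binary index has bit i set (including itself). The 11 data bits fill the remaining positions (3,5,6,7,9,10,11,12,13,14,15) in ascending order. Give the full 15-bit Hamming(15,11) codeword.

100011100100001

Place data bits at non-power-of-two positions: b3=0, b5=1, b6=1, b7=1, b9=0, b10=1, b11=0, b12=0, b13=0, b14=0, b15=1.
p1 = XOR of data positions {3,5,7,9,11,13,15} = 0⊕1⊕1⊕0⊕0⊕0⊕1 = 1
p2 = XOR of data positions {3,6,7,10,11,14,15} = 0⊕1⊕1⊕1⊕0⊕0⊕1 = 0
p4 = XOR of data positions {5,6,7,12,13,14,15} = 1⊕1⊕1⊕0⊕0⊕0⊕1 = 0
p8 = XOR of data positions {9,10,11,12,13,14,15} = 0⊕1⊕0⊕0⊕0⊕0⊕1 = 0
Codeword b1..b15 = 100011100100001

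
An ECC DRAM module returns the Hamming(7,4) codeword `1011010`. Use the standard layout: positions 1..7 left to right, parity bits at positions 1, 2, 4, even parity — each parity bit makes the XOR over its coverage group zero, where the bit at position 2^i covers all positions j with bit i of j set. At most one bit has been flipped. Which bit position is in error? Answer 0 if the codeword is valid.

s1: b1⊕b3⊕b5⊕b7 = 1⊕1⊕0⊕0 = 0
s2: b2⊕b3⊕b6⊕b7 = 0⊕1⊕1⊕0 = 0
s4: b4⊕b5⊕b6⊕b7 = 1⊕0⊕1⊕0 = 0
Syndrome (s4...s1) = 000 → position 0 (no error).

0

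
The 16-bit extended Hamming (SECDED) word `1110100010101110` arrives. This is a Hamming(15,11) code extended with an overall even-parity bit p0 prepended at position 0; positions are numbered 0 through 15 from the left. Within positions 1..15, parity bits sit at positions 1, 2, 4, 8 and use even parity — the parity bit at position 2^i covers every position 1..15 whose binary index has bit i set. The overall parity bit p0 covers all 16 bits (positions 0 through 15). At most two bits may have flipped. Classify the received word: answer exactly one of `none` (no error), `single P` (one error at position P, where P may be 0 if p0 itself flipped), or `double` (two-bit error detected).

single 10

s1: b1⊕b3⊕b5⊕b7⊕b9⊕b11⊕b13⊕b15 = 1⊕0⊕0⊕0⊕0⊕0⊕1⊕0 = 0
s2: b2⊕b3⊕b6⊕b7⊕b10⊕b11⊕b14⊕b15 = 1⊕0⊕0⊕0⊕1⊕0⊕1⊕0 = 1
s4: b4⊕b5⊕b6⊕b7⊕b12⊕b13⊕b14⊕b15 = 1⊕0⊕0⊕0⊕1⊕1⊕1⊕0 = 0
s8: b8⊕b9⊕b10⊕b11⊕b12⊕b13⊕b14⊕b15 = 1⊕0⊕1⊕0⊕1⊕1⊕1⊕0 = 1
Syndrome (s8...s1) = 1010 → position 10.
Overall parity (XOR of all 16 bits, including p0): 1⊕1⊕1⊕0⊕1⊕0⊕0⊕0⊕1⊕0⊕1⊕0⊕1⊕1⊕1⊕0 = 1
Overall=1, syndrome position=10 → single-bit error at position 10.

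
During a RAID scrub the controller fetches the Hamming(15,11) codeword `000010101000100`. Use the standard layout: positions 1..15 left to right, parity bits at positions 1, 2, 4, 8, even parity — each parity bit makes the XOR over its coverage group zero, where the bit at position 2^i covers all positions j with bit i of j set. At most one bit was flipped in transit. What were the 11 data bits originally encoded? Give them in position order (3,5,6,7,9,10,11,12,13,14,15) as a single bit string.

s1: b1⊕b3⊕b5⊕b7⊕b9⊕b11⊕b13⊕b15 = 0⊕0⊕1⊕1⊕1⊕0⊕1⊕0 = 0
s2: b2⊕b3⊕b6⊕b7⊕b10⊕b11⊕b14⊕b15 = 0⊕0⊕0⊕1⊕0⊕0⊕0⊕0 = 1
s4: b4⊕b5⊕b6⊕b7⊕b12⊕b13⊕b14⊕b15 = 0⊕1⊕0⊕1⊕0⊕1⊕0⊕0 = 1
s8: b8⊕b9⊕b10⊕b11⊕b12⊕b13⊕b14⊕b15 = 0⊕1⊕0⊕0⊕0⊕1⊕0⊕0 = 0
Syndrome (s8...s1) = 0110 → position 6.
Flip bit 6: corrected codeword = 000011101000100
Data bits at positions 3,5,6,7,9,10,11,12,13,14,15: 01111000100

01111000100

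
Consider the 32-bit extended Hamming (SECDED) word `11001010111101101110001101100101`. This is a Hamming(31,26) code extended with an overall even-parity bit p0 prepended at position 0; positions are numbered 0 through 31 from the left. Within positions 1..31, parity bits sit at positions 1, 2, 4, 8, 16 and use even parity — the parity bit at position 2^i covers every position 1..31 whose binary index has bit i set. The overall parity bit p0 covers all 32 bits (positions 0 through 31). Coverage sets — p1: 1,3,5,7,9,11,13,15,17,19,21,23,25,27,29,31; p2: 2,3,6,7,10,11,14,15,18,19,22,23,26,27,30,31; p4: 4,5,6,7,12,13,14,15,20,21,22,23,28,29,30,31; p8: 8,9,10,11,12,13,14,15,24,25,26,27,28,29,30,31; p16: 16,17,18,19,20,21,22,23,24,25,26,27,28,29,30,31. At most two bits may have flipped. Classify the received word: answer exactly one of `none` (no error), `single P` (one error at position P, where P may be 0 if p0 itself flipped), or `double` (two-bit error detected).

s1: b1⊕b3⊕b5⊕b7⊕b9⊕b11⊕b13⊕b15⊕b17⊕b19⊕b21⊕b23⊕b25⊕b27⊕b29⊕b31 = 1⊕0⊕0⊕0⊕1⊕1⊕1⊕0⊕1⊕0⊕0⊕1⊕1⊕0⊕1⊕1 = 1
s2: b2⊕b3⊕b6⊕b7⊕b10⊕b11⊕b14⊕b15⊕b18⊕b19⊕b22⊕b23⊕b26⊕b27⊕b30⊕b31 = 0⊕0⊕1⊕0⊕1⊕1⊕1⊕0⊕1⊕0⊕1⊕1⊕1⊕0⊕0⊕1 = 1
s4: b4⊕b5⊕b6⊕b7⊕b12⊕b13⊕b14⊕b15⊕b20⊕b21⊕b22⊕b23⊕b28⊕b29⊕b30⊕b31 = 1⊕0⊕1⊕0⊕0⊕1⊕1⊕0⊕0⊕0⊕1⊕1⊕0⊕1⊕0⊕1 = 0
s8: b8⊕b9⊕b10⊕b11⊕b12⊕b13⊕b14⊕b15⊕b24⊕b25⊕b26⊕b27⊕b28⊕b29⊕b30⊕b31 = 1⊕1⊕1⊕1⊕0⊕1⊕1⊕0⊕0⊕1⊕1⊕0⊕0⊕1⊕0⊕1 = 0
s16: b16⊕b17⊕b18⊕b19⊕b20⊕b21⊕b22⊕b23⊕b24⊕b25⊕b26⊕b27⊕b28⊕b29⊕b30⊕b31 = 1⊕1⊕1⊕0⊕0⊕0⊕1⊕1⊕0⊕1⊕1⊕0⊕0⊕1⊕0⊕1 = 1
Syndrome (s16...s1) = 10011 → position 19.
Overall parity (XOR of all 32 bits, including p0): 1⊕1⊕0⊕0⊕1⊕0⊕1⊕0⊕1⊕1⊕1⊕1⊕0⊕1⊕1⊕0⊕1⊕1⊕1⊕0⊕0⊕0⊕1⊕1⊕0⊕1⊕1⊕0⊕0⊕1⊕0⊕1 = 1
Overall=1, syndrome position=19 → single-bit error at position 19.

single 19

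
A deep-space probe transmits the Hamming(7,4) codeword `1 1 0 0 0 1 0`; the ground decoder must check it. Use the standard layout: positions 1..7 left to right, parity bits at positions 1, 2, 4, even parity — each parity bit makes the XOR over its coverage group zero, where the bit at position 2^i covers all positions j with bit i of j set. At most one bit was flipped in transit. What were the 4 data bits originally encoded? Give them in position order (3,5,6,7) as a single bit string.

s1: b1⊕b3⊕b5⊕b7 = 1⊕0⊕0⊕0 = 1
s2: b2⊕b3⊕b6⊕b7 = 1⊕0⊕1⊕0 = 0
s4: b4⊕b5⊕b6⊕b7 = 0⊕0⊕1⊕0 = 1
Syndrome (s4...s1) = 101 → position 5.
Flip bit 5: corrected codeword = 1100110
Data bits at positions 3,5,6,7: 0110

0110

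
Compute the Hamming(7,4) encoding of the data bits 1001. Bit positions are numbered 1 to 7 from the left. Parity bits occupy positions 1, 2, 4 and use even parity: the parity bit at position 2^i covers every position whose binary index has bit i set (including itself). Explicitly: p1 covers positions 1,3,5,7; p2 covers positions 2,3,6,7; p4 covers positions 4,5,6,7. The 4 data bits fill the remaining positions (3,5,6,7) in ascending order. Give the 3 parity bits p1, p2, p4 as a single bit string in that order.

Place data bits at non-power-of-two positions: b3=1, b5=0, b6=0, b7=1.
p1 = XOR of data positions {3,5,7} = 1⊕0⊕1 = 0
p2 = XOR of data positions {3,6,7} = 1⊕0⊕1 = 0
p4 = XOR of data positions {5,6,7} = 0⊕0⊕1 = 1
Parity bits p1,p2,p4 = 001

001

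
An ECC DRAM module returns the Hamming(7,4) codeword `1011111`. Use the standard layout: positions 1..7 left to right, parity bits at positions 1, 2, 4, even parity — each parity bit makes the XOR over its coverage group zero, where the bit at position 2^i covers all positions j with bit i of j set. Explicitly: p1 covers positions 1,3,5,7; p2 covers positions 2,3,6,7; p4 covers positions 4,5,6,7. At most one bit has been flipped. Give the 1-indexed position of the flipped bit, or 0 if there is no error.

2

s1: b1⊕b3⊕b5⊕b7 = 1⊕1⊕1⊕1 = 0
s2: b2⊕b3⊕b6⊕b7 = 0⊕1⊕1⊕1 = 1
s4: b4⊕b5⊕b6⊕b7 = 1⊕1⊕1⊕1 = 0
Syndrome (s4...s1) = 010 → position 2.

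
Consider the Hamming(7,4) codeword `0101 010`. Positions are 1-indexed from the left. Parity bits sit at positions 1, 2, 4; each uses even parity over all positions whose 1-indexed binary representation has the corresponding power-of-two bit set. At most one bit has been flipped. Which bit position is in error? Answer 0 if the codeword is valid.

0

s1: b1⊕b3⊕b5⊕b7 = 0⊕0⊕0⊕0 = 0
s2: b2⊕b3⊕b6⊕b7 = 1⊕0⊕1⊕0 = 0
s4: b4⊕b5⊕b6⊕b7 = 1⊕0⊕1⊕0 = 0
Syndrome (s4...s1) = 000 → position 0 (no error).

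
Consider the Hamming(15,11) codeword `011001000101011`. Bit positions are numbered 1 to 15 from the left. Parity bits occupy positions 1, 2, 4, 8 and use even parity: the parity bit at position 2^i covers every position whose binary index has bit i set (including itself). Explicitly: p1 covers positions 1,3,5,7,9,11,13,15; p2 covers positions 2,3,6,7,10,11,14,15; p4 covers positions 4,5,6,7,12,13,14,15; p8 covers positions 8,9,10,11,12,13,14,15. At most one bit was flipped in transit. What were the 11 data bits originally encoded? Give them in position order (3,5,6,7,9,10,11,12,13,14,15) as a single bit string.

10100101011

s1: b1⊕b3⊕b5⊕b7⊕b9⊕b11⊕b13⊕b15 = 0⊕1⊕0⊕0⊕0⊕0⊕0⊕1 = 0
s2: b2⊕b3⊕b6⊕b7⊕b10⊕b11⊕b14⊕b15 = 1⊕1⊕1⊕0⊕1⊕0⊕1⊕1 = 0
s4: b4⊕b5⊕b6⊕b7⊕b12⊕b13⊕b14⊕b15 = 0⊕0⊕1⊕0⊕1⊕0⊕1⊕1 = 0
s8: b8⊕b9⊕b10⊕b11⊕b12⊕b13⊕b14⊕b15 = 0⊕0⊕1⊕0⊕1⊕0⊕1⊕1 = 0
Syndrome (s8...s1) = 0000 → position 0 (no error).
No correction needed.
Data bits at positions 3,5,6,7,9,10,11,12,13,14,15: 10100101011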